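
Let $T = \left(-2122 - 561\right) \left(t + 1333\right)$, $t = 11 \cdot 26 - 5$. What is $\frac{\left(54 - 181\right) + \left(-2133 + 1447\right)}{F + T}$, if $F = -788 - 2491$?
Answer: $\frac{271}{1444547} \approx 0.0001876$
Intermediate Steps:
$F = -3279$ ($F = -788 - 2491 = -3279$)
$t = 281$ ($t = 286 - 5 = 281$)
$T = -4330362$ ($T = \left(-2122 - 561\right) \left(281 + 1333\right) = \left(-2683\right) 1614 = -4330362$)
$\frac{\left(54 - 181\right) + \left(-2133 + 1447\right)}{F + T} = \frac{\left(54 - 181\right) + \left(-2133 + 1447\right)}{-3279 - 4330362} = \frac{\left(54 - 181\right) - 686}{-4333641} = \left(-127 - 686\right) \left(- \frac{1}{4333641}\right) = \left(-813\right) \left(- \frac{1}{4333641}\right) = \frac{271}{1444547}$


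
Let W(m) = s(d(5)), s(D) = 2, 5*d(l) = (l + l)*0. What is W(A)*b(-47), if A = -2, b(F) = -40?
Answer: -80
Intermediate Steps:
d(l) = 0 (d(l) = ((l + l)*0)/5 = ((2*l)*0)/5 = (1/5)*0 = 0)
W(m) = 2
W(A)*b(-47) = 2*(-40) = -80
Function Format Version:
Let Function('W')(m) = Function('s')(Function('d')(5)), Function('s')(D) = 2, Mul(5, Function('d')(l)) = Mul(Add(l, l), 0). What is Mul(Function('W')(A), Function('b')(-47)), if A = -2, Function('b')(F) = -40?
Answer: -80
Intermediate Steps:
Function('d')(l) = 0 (Function('d')(l) = Mul(Rational(1, 5), Mul(Add(l, l), 0)) = Mul(Rational(1, 5), Mul(Mul(2, l), 0)) = Mul(Rational(1, 5), 0) = 0)
Function('W')(m) = 2
Mul(Function('W')(A), Function('b')(-47)) = Mul(2, -40) = -80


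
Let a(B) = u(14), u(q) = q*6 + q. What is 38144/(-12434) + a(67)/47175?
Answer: -899112334/293286975 ≈ -3.0656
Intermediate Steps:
u(q) = 7*q (u(q) = 6*q + q = 7*q)
a(B) = 98 (a(B) = 7*14 = 98)
38144/(-12434) + a(67)/47175 = 38144/(-12434) + 98/47175 = 38144*(-1/12434) + 98*(1/47175) = -19072/6217 + 98/47175 = -899112334/293286975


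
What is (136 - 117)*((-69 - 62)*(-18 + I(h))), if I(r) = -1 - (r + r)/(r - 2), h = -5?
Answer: 355927/7 ≈ 50847.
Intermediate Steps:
I(r) = -1 - 2*r/(-2 + r)
(136 - 117)*((-69 - 62)*(-18 + I(h))) = (136 - 117)*((-69 - 62)*(-18 + (2 - 3*(-5))/(-2 - 5))) = 19*(-131*(-18 + (2 + 15)/(-7))) = 19*(-131*(-18 - ⅐*17)) = 19*(-131*(-18 - 17/7)) = 19*(-131*(-143/7)) = 19*(18733/7) = 355927/7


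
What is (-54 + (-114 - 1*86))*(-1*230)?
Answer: 58420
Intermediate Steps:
(-54 + (-114 - 1*86))*(-1*230) = (-54 + (-114 - 86))*(-230) = (-54 - 200)*(-230) = -254*(-230) = 58420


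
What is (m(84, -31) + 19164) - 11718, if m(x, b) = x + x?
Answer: 7614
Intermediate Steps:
m(x, b) = 2*x
(m(84, -31) + 19164) - 11718 = (2*84 + 19164) - 11718 = (168 + 19164) - 11718 = 19332 - 11718 = 7614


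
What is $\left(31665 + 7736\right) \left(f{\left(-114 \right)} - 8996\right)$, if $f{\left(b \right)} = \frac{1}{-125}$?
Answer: $- \frac{44306463901}{125} \approx -3.5445 \cdot 10^{8}$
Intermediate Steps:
$f{\left(b \right)} = - \frac{1}{125}$
$\left(31665 + 7736\right) \left(f{\left(-114 \right)} - 8996\right) = \left(31665 + 7736\right) \left(- \frac{1}{125} - 8996\right) = 39401 \left(- \frac{1124501}{125}\right) = - \frac{44306463901}{125}$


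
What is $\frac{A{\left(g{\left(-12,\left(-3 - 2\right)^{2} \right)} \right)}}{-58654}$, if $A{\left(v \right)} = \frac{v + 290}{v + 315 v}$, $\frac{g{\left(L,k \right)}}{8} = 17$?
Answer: $- \frac{213}{1260357152} \approx -1.69 \cdot 10^{-7}$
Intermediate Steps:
$g{\left(L,k \right)} = 136$ ($g{\left(L,k \right)} = 8 \cdot 17 = 136$)
$A{\left(v \right)} = \frac{290 + v}{316 v}$
$\frac{A{\left(g{\left(-12,\left(-3 - 2\right)^{2} \right)} \right)}}{-58654} = \frac{\frac{1}{316} \cdot \frac{1}{136} \left(290 + 136\right)}{-58654} = \frac{1}{316} \cdot \frac{1}{136} \cdot 426 \left(- \frac{1}{58654}\right) = \frac{213}{21488} \left(- \frac{1}{58654}\right) = - \frac{213}{1260357152}$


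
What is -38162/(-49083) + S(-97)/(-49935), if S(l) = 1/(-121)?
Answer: 76860001651/98855370735 ≈ 0.77750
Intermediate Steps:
S(l) = -1/121
-38162/(-49083) + S(-97)/(-49935) = -38162/(-49083) - 1/121/(-49935) = -38162*(-1/49083) - 1/121*(-1/49935) = 38162/49083 + 1/6042135 = 76860001651/98855370735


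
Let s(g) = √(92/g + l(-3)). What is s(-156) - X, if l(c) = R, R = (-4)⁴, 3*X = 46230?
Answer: -15410 + √388479/39 ≈ -15394.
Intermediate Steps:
X = 15410 (X = (⅓)*46230 = 15410)
R = 256
l(c) = 256
s(g) = √(256 + 92/g) (s(g) = √(92/g + 256) = √(256 + 92/g))
s(-156) - X = 2*√(64 + 23/(-156)) - 1*15410 = 2*√(64 + 23*(-1/156)) - 15410 = 2*√(64 - 23/156) - 15410 = 2*√(9961/156) - 15410 = 2*(√388479/78) - 15410 = √388479/39 - 15410 = -15410 + √388479/39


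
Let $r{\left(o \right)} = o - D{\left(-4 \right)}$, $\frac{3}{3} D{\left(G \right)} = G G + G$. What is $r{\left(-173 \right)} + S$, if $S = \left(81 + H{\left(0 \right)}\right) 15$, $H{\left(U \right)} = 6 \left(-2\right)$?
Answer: $850$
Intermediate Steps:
$H{\left(U \right)} = -12$
$D{\left(G \right)} = G + G^{2}$ ($D{\left(G \right)} = G G + G = G^{2} + G = G + G^{2}$)
$r{\left(o \right)} = -12 + o$ ($r{\left(o \right)} = o - - 4 \left(1 - 4\right) = o - \left(-4\right) \left(-3\right) = o - 12 = -12 + o$)
$S = 1035$ ($S = \left(81 - 12\right) 15 = 69 \cdot 15 = 1035$)
$r{\left(-173 \right)} + S = \left(-12 - 173\right) + 1035 = -185 + 1035 = 850$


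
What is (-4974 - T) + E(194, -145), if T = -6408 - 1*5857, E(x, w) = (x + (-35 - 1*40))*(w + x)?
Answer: 13122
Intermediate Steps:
E(x, w) = (-75 + x)*(w + x) (E(x, w) = (x + (-35 - 40))*(w + x) = (x - 75)*(w + x) = (-75 + x)*(w + x))
T = -12265 (T = -6408 - 5857 = -12265)
(-4974 - T) + E(194, -145) = (-4974 - 1*(-12265)) + (194² - 75*(-145) - 75*194 - 145*194) = (-4974 + 12265) + (37636 + 10875 - 14550 - 28130) = 7291 + 5831 = 13122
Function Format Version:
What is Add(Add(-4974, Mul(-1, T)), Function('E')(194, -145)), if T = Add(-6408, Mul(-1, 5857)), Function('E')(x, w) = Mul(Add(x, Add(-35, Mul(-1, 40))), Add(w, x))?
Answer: 13122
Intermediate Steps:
Function('E')(x, w) = Mul(Add(-75, x), Add(w, x)) (Function('E')(x, w) = Mul(Add(x, Add(-35, -40)), Add(w, x)) = Mul(Add(x, -75), Add(w, x)) = Mul(Add(-75, x), Add(w, x)))
T = -12265 (T = Add(-6408, -5857) = -12265)
Add(Add(-4974, Mul(-1, T)), Function('E')(194, -145)) = Add(Add(-4974, Mul(-1, -12265)), Add(Pow(194, 2), Mul(-75, -145), Mul(-75, 194), Mul(-145, 194))) = Add(Add(-4974, 12265), Add(37636, 10875, -14550, -28130)) = Add(7291, 5831) = 13122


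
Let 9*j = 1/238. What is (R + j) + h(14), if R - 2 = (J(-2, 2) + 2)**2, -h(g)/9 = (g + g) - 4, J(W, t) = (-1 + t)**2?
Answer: -439109/2142 ≈ -205.00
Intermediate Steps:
h(g) = 36 - 18*g (h(g) = -9*((g + g) - 4) = -9*(2*g - 4) = -9*(-4 + 2*g) = 36 - 18*g)
j = 1/2142 (j = (1/9)/238 = (1/9)*(1/238) = 1/2142 ≈ 0.00046685)
R = 11 (R = 2 + ((-1 + 2)**2 + 2)**2 = 2 + (1**2 + 2)**2 = 2 + (1 + 2)**2 = 2 + 3**2 = 2 + 9 = 11)
(R + j) + h(14) = (11 + 1/2142) + (36 - 18*14) = 23563/2142 + (36 - 252) = 23563/2142 - 216 = -439109/2142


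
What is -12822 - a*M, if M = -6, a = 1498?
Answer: -3834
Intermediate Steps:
-12822 - a*M = -12822 - 1498*(-6) = -12822 - 1*(-8988) = -12822 + 8988 = -3834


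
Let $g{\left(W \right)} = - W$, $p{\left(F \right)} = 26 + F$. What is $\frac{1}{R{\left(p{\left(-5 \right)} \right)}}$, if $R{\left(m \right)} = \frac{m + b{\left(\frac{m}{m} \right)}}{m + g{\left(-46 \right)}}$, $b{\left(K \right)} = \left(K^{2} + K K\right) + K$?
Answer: $\frac{67}{24} \approx 2.7917$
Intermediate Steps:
$b{\left(K \right)} = K + 2 K^{2}$ ($b{\left(K \right)} = \left(K^{2} + K^{2}\right) + K = 2 K^{2} + K = K + 2 K^{2}$)
$R{\left(m \right)} = \frac{3 + m}{46 + m}$ ($R{\left(m \right)} = \frac{m + \frac{m}{m} \left(1 + 2 \frac{m}{m}\right)}{m - -46} = \frac{m + 1 \left(1 + 2 \cdot 1\right)}{m + 46} = \frac{m + 1 \left(1 + 2\right)}{46 + m} = \frac{m + 1 \cdot 3}{46 + m} = \frac{m + 3}{46 + m} = \frac{3 + m}{46 + m}$)
$\frac{1}{R{\left(p{\left(-5 \right)} \right)}} = \frac{1}{\frac{1}{46 + \left(26 - 5\right)} \left(3 + \left(26 - 5\right)\right)} = \frac{1}{\frac{1}{46 + 21} \left(3 + 21\right)} = \frac{1}{\frac{1}{67} \cdot 24} = \frac{1}{\frac{24}{67}} = \frac{67}{24}$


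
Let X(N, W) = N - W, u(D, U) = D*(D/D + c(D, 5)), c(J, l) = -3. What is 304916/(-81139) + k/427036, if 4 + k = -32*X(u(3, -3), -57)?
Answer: -32585713095/8662318501 ≈ -3.7618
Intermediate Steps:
u(D, U) = -2*D (u(D, U) = D*(D/D - 3) = D*(1 - 3) = D*(-2) = -2*D)
k = -1636 (k = -4 - 32*(-2*3 - 1*(-57)) = -4 - 32*(-6 + 57) = -4 - 32*51 = -4 - 1632 = -1636)
304916/(-81139) + k/427036 = 304916/(-81139) - 1636/427036 = 304916*(-1/81139) - 1636*1/427036 = -304916/81139 - 409/106759 = -32585713095/8662318501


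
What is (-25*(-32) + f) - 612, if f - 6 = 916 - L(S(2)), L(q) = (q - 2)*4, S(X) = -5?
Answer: 1138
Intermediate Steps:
L(q) = -8 + 4*q (L(q) = (-2 + q)*4 = -8 + 4*q)
f = 950 (f = 6 + (916 - (-8 + 4*(-5))) = 6 + (916 - (-8 - 20)) = 6 + (916 - 1*(-28)) = 6 + (916 + 28) = 6 + 944 = 950)
(-25*(-32) + f) - 612 = (-25*(-32) + 950) - 612 = (800 + 950) - 612 = 1750 - 612 = 1138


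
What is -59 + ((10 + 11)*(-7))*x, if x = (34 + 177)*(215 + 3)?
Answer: -6761765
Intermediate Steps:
x = 45998 (x = 211*218 = 45998)
-59 + ((10 + 11)*(-7))*x = -59 + ((10 + 11)*(-7))*45998 = -59 + (21*(-7))*45998 = -59 - 147*45998 = -59 - 6761706 = -6761765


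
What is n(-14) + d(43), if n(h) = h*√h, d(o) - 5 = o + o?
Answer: 91 - 14*I*√14 ≈ 91.0 - 52.383*I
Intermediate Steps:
d(o) = 5 + 2*o (d(o) = 5 + (o + o) = 5 + 2*o)
n(h) = h^(3/2)
n(-14) + d(43) = (-14)^(3/2) + (5 + 2*43) = -14*I*√14 + (5 + 86) = -14*I*√14 + 91 = 91 - 14*I*√14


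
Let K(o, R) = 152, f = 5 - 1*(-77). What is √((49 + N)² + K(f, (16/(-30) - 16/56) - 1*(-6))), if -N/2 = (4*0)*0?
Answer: √2553 ≈ 50.527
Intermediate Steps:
f = 82 (f = 5 + 77 = 82)
N = 0 (N = -2*4*0*0 = -0*0 = -2*0 = 0)
√((49 + N)² + K(f, (16/(-30) - 16/56) - 1*(-6))) = √((49 + 0)² + 152) = √(49² + 152) = √(2401 + 152) = √2553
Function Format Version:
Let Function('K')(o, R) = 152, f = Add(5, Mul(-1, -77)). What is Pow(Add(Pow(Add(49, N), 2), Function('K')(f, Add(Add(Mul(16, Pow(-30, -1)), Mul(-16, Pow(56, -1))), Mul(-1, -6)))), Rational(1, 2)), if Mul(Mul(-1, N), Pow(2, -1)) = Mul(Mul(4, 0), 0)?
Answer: Pow(2553, Rational(1, 2)) ≈ 50.527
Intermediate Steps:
f = 82 (f = Add(5, 77) = 82)
N = 0 (N = Mul(-2, Mul(Mul(4, 0), 0)) = Mul(-2, Mul(0, 0)) = Mul(-2, 0) = 0)
Pow(Add(Pow(Add(49, N), 2), Function('K')(f, Add(Add(Mul(16, Pow(-30, -1)), Mul(-16, Pow(56, -1))), Mul(-1, -6)))), Rational(1, 2)) = Pow(Add(Pow(Add(49, 0), 2), 152), Rational(1, 2)) = Pow(Add(Pow(49, 2), 152), Rational(1, 2)) = Pow(Add(2401, 152), Rational(1, 2)) = Pow(2553, Rational(1, 2))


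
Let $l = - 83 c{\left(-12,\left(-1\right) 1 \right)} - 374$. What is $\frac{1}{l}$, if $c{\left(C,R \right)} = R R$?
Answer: $- \frac{1}{457} \approx -0.0021882$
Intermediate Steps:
$c{\left(C,R \right)} = R^{2}$
$l = -457$ ($l = - 83 \left(\left(-1\right) 1\right)^{2} - 374 = - 83 \left(-1\right)^{2} - 374 = \left(-83\right) 1 - 374 = -83 - 374 = -457$)
$\frac{1}{l} = \frac{1}{-457} = - \frac{1}{457}$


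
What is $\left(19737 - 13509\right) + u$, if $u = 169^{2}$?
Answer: $34789$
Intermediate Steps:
$u = 28561$
$\left(19737 - 13509\right) + u = \left(19737 - 13509\right) + 28561 = 6228 + 28561 = 34789$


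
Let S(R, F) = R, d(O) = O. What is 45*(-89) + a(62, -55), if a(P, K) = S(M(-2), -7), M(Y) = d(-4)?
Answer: -4009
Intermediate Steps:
M(Y) = -4
a(P, K) = -4
45*(-89) + a(62, -55) = 45*(-89) - 4 = -4005 - 4 = -4009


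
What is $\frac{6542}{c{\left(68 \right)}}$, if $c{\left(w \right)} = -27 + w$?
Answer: $\frac{6542}{41} \approx 159.56$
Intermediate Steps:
$\frac{6542}{c{\left(68 \right)}} = \frac{6542}{-27 + 68} = \frac{6542}{41}$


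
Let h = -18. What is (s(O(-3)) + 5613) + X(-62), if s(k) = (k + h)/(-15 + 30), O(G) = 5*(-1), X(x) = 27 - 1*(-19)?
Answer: 84862/15 ≈ 5657.5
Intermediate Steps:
X(x) = 46 (X(x) = 27 + 19 = 46)
O(G) = -5
s(k) = -6/5 + k/15 (s(k) = (k - 18)/(-15 + 30) = (-18 + k)/15 = (-18 + k)*(1/15) = -6/5 + k/15)
(s(O(-3)) + 5613) + X(-62) = ((-6/5 + (1/15)*(-5)) + 5613) + 46 = ((-6/5 - ⅓) + 5613) + 46 = (-23/15 + 5613) + 46 = 84172/15 + 46 = 84862/15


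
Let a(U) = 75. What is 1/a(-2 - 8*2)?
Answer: 1/75 ≈ 0.013333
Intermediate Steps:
1/a(-2 - 8*2) = 1/75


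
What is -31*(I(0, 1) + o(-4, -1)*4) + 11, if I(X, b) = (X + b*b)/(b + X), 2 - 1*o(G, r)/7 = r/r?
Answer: -888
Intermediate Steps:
o(G, r) = 7 (o(G, r) = 14 - 7*r/r = 14 - 7*1 = 14 - 7 = 7)
I(X, b) = (X + b²)/(X + b)
-31*(I(0, 1) + o(-4, -1)*4) + 11 = -31*((0 + 1²)/(0 + 1) + 7*4) + 11 = -31*((0 + 1)/1 + 28) + 11 = -31*(1*1 + 28) + 11 = -31*(1 + 28) + 11 = -31*29 + 11 = -899 + 11 = -888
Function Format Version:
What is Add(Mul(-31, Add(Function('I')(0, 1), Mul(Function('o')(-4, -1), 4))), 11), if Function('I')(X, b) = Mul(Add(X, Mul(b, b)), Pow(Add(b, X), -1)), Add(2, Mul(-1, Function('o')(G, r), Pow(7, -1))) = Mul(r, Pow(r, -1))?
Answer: -888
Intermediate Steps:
Function('o')(G, r) = 7 (Function('o')(G, r) = Add(14, Mul(-7, Mul(r, Pow(r, -1)))) = Add(14, Mul(-7, 1)) = Add(14, -7) = 7)
Function('I')(X, b) = Mul(Pow(Add(X, b), -1), Add(X, Pow(b, 2))) (Function('I')(X, b) = Mul(Add(X, Pow(b, 2)), Pow(Add(X, b), -1)) = Mul(Pow(Add(X, b), -1), Add(X, Pow(b, 2))))
Add(Mul(-31, Add(Function('I')(0, 1), Mul(Function('o')(-4, -1), 4))), 11) = Add(Mul(-31, Add(Mul(Pow(Add(0, 1), -1), Add(0, Pow(1, 2))), Mul(7, 4))), 11) = Add(Mul(-31, Add(Mul(Pow(1, -1), Add(0, 1)), 28)), 11) = Add(Mul(-31, Add(Mul(1, 1), 28)), 11) = Add(Mul(-31, Add(1, 28)), 11) = Add(Mul(-31, 29), 11) = Add(-899, 11) = -888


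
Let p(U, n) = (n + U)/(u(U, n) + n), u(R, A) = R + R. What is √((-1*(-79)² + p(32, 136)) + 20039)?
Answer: 11*√2851/5 ≈ 117.47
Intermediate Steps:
u(R, A) = 2*R
p(U, n) = (U + n)/(n + 2*U) (p(U, n) = (n + U)/(2*U + n) = (U + n)/(n + 2*U))
√((-1*(-79)² + p(32, 136)) + 20039) = √((-1*(-79)² + (32 + 136)/(136 + 2*32)) + 20039) = √((-1*6241 + 168/(136 + 64)) + 20039) = √((-6241 + 168/200) + 20039) = √((-6241 + (1/200)*168) + 20039) = √((-6241 + 21/25) + 20039) = √(-156004/25 + 20039) = √(344971/25) = 11*√2851/5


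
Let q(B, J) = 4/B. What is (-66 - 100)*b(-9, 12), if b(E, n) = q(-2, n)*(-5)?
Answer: -1660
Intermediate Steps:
b(E, n) = 10 (b(E, n) = (4/(-2))*(-5) = (4*(-1/2))*(-5) = -2*(-5) = 10)
(-66 - 100)*b(-9, 12) = (-66 - 100)*10 = -166*10 = -1660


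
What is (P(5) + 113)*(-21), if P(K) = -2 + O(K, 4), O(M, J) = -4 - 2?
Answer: -2205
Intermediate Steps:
O(M, J) = -6
P(K) = -8 (P(K) = -2 - 6 = -8)
(P(5) + 113)*(-21) = (-8 + 113)*(-21) = 105*(-21) = -2205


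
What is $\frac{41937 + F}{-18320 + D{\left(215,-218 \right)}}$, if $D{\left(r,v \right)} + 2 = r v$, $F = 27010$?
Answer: $- \frac{68947}{65192} \approx -1.0576$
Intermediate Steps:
$D{\left(r,v \right)} = -2 + r v$
$\frac{41937 + F}{-18320 + D{\left(215,-218 \right)}} = \frac{41937 + 27010}{-18320 + \left(-2 + 215 \left(-218\right)\right)} = \frac{68947}{-18320 - 46872} = \frac{68947}{-65192} = 68947 \left(- \frac{1}{65192}\right) = - \frac{68947}{65192}$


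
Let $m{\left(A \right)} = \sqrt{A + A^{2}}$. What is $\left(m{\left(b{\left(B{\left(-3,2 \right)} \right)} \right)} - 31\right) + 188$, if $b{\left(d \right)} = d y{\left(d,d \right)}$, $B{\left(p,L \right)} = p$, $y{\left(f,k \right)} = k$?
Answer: $157 + 3 \sqrt{10} \approx 166.49$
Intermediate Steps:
$b{\left(d \right)} = d^{2}$ ($b{\left(d \right)} = d d = d^{2}$)
$\left(m{\left(b{\left(B{\left(-3,2 \right)} \right)} \right)} - 31\right) + 188 = \left(\sqrt{\left(-3\right)^{2} \left(1 + \left(-3\right)^{2}\right)} - 31\right) + 188 = \left(\sqrt{9 \left(1 + 9\right)} - 31\right) + 188 = \left(\sqrt{9 \cdot 10} - 31\right) + 188 = \left(\sqrt{90} - 31\right) + 188 = \left(3 \sqrt{10} - 31\right) + 188 = \left(-31 + 3 \sqrt{10}\right) + 188 = 157 + 3 \sqrt{10}$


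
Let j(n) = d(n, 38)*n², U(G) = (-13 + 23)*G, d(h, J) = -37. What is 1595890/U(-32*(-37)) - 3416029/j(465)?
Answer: 34616444453/256010400 ≈ 135.22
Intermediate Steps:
U(G) = 10*G
j(n) = -37*n²
1595890/U(-32*(-37)) - 3416029/j(465) = 1595890/((10*(-32*(-37)))) - 3416029/((-37*465²)) = 1595890/((10*1184)) - 3416029/((-37*216225)) = 1595890/11840 - 3416029/(-8000325) = 1595890*(1/11840) - 3416029*(-1/8000325) = 159589/1184 + 3416029/8000325 = 34616444453/256010400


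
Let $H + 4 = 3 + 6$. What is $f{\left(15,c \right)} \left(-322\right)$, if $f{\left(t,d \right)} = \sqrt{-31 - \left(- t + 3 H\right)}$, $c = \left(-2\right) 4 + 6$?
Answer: $- 322 i \sqrt{31} \approx - 1792.8 i$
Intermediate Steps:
$c = -2$ ($c = -8 + 6 = -2$)
$H = 5$ ($H = -4 + \left(3 + 6\right) = -4 + 9 = 5$)
$f{\left(t,d \right)} = \sqrt{-46 + t}$ ($f{\left(t,d \right)} = \sqrt{-31 + \left(\left(-3\right) 5 + t\right)} = \sqrt{-31 + \left(-15 + t\right)} = \sqrt{-46 + t}$)
$f{\left(15,c \right)} \left(-322\right) = \sqrt{-46 + 15} \left(-322\right) = \sqrt{-31} \left(-322\right) = i \sqrt{31} \left(-322\right) = - 322 i \sqrt{31}$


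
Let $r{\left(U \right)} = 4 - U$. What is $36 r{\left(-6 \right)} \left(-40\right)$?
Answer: $-14400$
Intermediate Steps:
$36 r{\left(-6 \right)} \left(-40\right) = 36 \left(4 - -6\right) \left(-40\right) = 36 \left(4 + 6\right) \left(-40\right) = 36 \cdot 10 \left(-40\right) = 360 \left(-40\right) = -14400$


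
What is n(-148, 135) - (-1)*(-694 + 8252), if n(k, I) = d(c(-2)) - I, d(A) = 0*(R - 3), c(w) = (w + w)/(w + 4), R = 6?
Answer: 7423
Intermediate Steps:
c(w) = 2*w/(4 + w) (c(w) = (2*w)/(4 + w) = 2*w/(4 + w))
d(A) = 0 (d(A) = 0*(6 - 3) = 0*3 = 0)
n(k, I) = -I (n(k, I) = 0 - I = -I)
n(-148, 135) - (-1)*(-694 + 8252) = -1*135 - (-1)*(-694 + 8252) = -135 - (-1)*7558 = -135 - 1*(-7558) = -135 + 7558 = 7423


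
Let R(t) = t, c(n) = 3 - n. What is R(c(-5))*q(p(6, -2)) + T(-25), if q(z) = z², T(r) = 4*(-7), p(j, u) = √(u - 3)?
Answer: -68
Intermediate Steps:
p(j, u) = √(-3 + u)
T(r) = -28
R(c(-5))*q(p(6, -2)) + T(-25) = (3 - 1*(-5))*(√(-3 - 2))² - 28 = (3 + 5)*(√(-5))² - 28 = 8*(I*√5)² - 28 = 8*(-5) - 28 = -40 - 28 = -68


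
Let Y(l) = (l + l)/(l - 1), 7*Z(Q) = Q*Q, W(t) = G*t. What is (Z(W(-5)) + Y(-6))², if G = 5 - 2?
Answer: 56169/49 ≈ 1146.3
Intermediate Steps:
G = 3
W(t) = 3*t
Z(Q) = Q²/7 (Z(Q) = (Q*Q)/7 = Q²/7)
Y(l) = 2*l/(-1 + l) (Y(l) = (2*l)/(-1 + l) = 2*l/(-1 + l))
(Z(W(-5)) + Y(-6))² = ((3*(-5))²/7 + 2*(-6)/(-1 - 6))² = ((⅐)*(-15)² + 2*(-6)/(-7))² = ((⅐)*225 + 2*(-6)*(-⅐))² = (225/7 + 12/7)² = (237/7)² = 56169/49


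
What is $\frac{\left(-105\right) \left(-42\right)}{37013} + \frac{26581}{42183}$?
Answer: $\frac{1169869583}{1561319379} \approx 0.74928$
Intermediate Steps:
$\frac{\left(-105\right) \left(-42\right)}{37013} + \frac{26581}{42183} = 4410 \cdot \frac{1}{37013} + 26581 \cdot \frac{1}{42183} = \frac{4410}{37013} + \frac{26581}{42183} = \frac{1169869583}{1561319379}$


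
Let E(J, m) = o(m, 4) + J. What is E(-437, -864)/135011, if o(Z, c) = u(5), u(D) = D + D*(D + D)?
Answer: -382/135011 ≈ -0.0028294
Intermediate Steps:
u(D) = D + 2*D² (u(D) = D + D*(2*D) = D + 2*D²)
o(Z, c) = 55 (o(Z, c) = 5*(1 + 2*5) = 5*(1 + 10) = 5*11 = 55)
E(J, m) = 55 + J
E(-437, -864)/135011 = (55 - 437)/135011 = -382*1/135011 = -382/135011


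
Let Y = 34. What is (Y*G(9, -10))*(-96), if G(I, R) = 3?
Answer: -9792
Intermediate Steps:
(Y*G(9, -10))*(-96) = (34*3)*(-96) = 102*(-96) = -9792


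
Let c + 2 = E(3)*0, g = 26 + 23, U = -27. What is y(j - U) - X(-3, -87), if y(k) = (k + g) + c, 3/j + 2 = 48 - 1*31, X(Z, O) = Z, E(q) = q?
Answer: 386/5 ≈ 77.200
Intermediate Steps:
j = ⅕ (j = 3/(-2 + (48 - 1*31)) = 3/(-2 + (48 - 31)) = 3/(-2 + 17) = 3/15 = 3*(1/15) = ⅕ ≈ 0.20000)
g = 49
c = -2 (c = -2 + 3*0 = -2 + 0 = -2)
y(k) = 47 + k (y(k) = (k + 49) - 2 = (49 + k) - 2 = 47 + k)
y(j - U) - X(-3, -87) = (47 + (⅕ - 1*(-27))) - 1*(-3) = (47 + (⅕ + 27)) + 3 = (47 + 136/5) + 3 = 371/5 + 3 = 386/5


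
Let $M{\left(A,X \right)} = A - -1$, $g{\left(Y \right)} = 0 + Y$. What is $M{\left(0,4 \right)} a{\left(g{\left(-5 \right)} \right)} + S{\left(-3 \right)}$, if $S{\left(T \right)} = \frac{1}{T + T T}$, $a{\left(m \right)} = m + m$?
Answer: $- \frac{59}{6} \approx -9.8333$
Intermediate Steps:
$g{\left(Y \right)} = Y$
$a{\left(m \right)} = 2 m$
$M{\left(A,X \right)} = 1 + A$ ($M{\left(A,X \right)} = A + 1 = 1 + A$)
$S{\left(T \right)} = \frac{1}{T + T^{2}}$
$M{\left(0,4 \right)} a{\left(g{\left(-5 \right)} \right)} + S{\left(-3 \right)} = \left(1 + 0\right) 2 \left(-5\right) + \frac{1}{\left(-3\right) \left(1 - 3\right)} = 1 \left(-10\right) - \frac{1}{3 \left(-2\right)} = -10 - - \frac{1}{6} = -10 + \frac{1}{6} = - \frac{59}{6}$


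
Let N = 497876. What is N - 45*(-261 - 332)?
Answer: 524561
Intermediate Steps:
N - 45*(-261 - 332) = 497876 - 45*(-261 - 332) = 497876 - 45*(-593) = 497876 + 26685 = 524561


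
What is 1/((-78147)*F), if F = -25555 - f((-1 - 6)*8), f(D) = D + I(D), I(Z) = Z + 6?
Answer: 1/1988763003 ≈ 5.0283e-10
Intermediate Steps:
I(Z) = 6 + Z
f(D) = 6 + 2*D (f(D) = D + (6 + D) = 6 + 2*D)
F = -25449 (F = -25555 - (6 + 2*((-1 - 6)*8)) = -25555 - (6 + 2*(-7*8)) = -25555 - (6 + 2*(-56)) = -25555 - (6 - 112) = -25555 - 1*(-106) = -25555 + 106 = -25449)
1/((-78147)*F) = 1/(-78147*(-25449)) = -1/78147*(-1/25449) = 1/1988763003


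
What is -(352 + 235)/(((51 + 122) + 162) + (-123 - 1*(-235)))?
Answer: -587/447 ≈ -1.3132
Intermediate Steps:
-(352 + 235)/(((51 + 122) + 162) + (-123 - 1*(-235))) = -587/((173 + 162) + (-123 + 235)) = -587/(335 + 112) = -587/447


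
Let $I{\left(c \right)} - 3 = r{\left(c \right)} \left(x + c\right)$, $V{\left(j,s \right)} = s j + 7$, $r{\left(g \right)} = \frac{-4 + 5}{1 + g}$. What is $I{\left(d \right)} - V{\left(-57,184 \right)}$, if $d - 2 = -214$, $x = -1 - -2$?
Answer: $10485$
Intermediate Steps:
$x = 1$ ($x = -1 + 2 = 1$)
$d = -212$ ($d = 2 - 214 = -212$)
$r{\left(g \right)} = \frac{1}{1 + g}$ ($r{\left(g \right)} = 1 \frac{1}{1 + g} = \frac{1}{1 + g}$)
$V{\left(j,s \right)} = 7 + j s$ ($V{\left(j,s \right)} = j s + 7 = 7 + j s$)
$I{\left(c \right)} = 4$ ($I{\left(c \right)} = 3 + \frac{1 + c}{1 + c} = 3 + 1 = 4$)
$I{\left(d \right)} - V{\left(-57,184 \right)} = 4 - \left(7 - 10488\right) = 4 - -10481 = 4 + 10481 = 10485$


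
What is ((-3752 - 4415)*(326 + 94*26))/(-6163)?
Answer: 22622590/6163 ≈ 3670.7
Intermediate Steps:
((-3752 - 4415)*(326 + 94*26))/(-6163) = -8167*(326 + 2444)*(-1/6163) = -8167*2770*(-1/6163) = -22622590*(-1/6163) = 22622590/6163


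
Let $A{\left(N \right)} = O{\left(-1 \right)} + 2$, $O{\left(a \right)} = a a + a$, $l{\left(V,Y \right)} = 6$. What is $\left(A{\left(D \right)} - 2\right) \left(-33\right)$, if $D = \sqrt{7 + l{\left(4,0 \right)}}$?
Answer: $0$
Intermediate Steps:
$O{\left(a \right)} = a + a^{2}$ ($O{\left(a \right)} = a^{2} + a = a + a^{2}$)
$D = \sqrt{13}$ ($D = \sqrt{7 + 6} = \sqrt{13} \approx 3.6056$)
$A{\left(N \right)} = 2$ ($A{\left(N \right)} = - (1 - 1) + 2 = \left(-1\right) 0 + 2 = 0 + 2 = 2$)
$\left(A{\left(D \right)} - 2\right) \left(-33\right) = \left(2 - 2\right) \left(-33\right) = 0 \left(-33\right) = 0$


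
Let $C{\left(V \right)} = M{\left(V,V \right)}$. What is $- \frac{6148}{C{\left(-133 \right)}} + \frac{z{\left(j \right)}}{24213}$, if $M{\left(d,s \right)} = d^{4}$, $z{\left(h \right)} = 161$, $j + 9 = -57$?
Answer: $\frac{7175450651}{1082323593939} \approx 0.0066297$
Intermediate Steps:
$j = -66$ ($j = -9 - 57 = -66$)
$C{\left(V \right)} = V^{4}$
$- \frac{6148}{C{\left(-133 \right)}} + \frac{z{\left(j \right)}}{24213} = - \frac{6148}{\left(-133\right)^{4}} + \frac{161}{24213} = - \frac{6148}{312900721} + 161 \cdot \frac{1}{24213} = \left(-6148\right) \frac{1}{312900721} + \frac{23}{3459} = - \frac{6148}{312900721} + \frac{23}{3459} = \frac{7175450651}{1082323593939}$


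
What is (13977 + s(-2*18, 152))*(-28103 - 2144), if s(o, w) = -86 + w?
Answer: -424758621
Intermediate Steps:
(13977 + s(-2*18, 152))*(-28103 - 2144) = (13977 + (-86 + 152))*(-28103 - 2144) = (13977 + 66)*(-30247) = 14043*(-30247) = -424758621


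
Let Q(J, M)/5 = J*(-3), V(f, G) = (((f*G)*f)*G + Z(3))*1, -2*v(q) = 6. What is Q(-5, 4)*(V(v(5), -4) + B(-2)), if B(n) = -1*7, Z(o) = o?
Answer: 10500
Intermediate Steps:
v(q) = -3 (v(q) = -½*6 = -3)
V(f, G) = 3 + G²*f² (V(f, G) = (((f*G)*f)*G + 3)*1 = (((G*f)*f)*G + 3)*1 = ((G*f²)*G + 3)*1 = (G²*f² + 3)*1 = (3 + G²*f²)*1 = 3 + G²*f²)
Q(J, M) = -15*J (Q(J, M) = 5*(J*(-3)) = 5*(-3*J) = -15*J)
B(n) = -7
Q(-5, 4)*(V(v(5), -4) + B(-2)) = (-15*(-5))*((3 + (-4)²*(-3)²) - 7) = 75*((3 + 16*9) - 7) = 75*((3 + 144) - 7) = 75*(147 - 7) = 75*140 = 10500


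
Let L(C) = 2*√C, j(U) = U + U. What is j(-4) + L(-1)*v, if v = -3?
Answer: -8 - 6*I ≈ -8.0 - 6.0*I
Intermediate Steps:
j(U) = 2*U
j(-4) + L(-1)*v = 2*(-4) + (2*√(-1))*(-3) = -8 + (2*I)*(-3) = -8 - 6*I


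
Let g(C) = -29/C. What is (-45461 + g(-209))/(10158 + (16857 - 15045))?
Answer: -950132/250173 ≈ -3.7979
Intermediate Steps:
(-45461 + g(-209))/(10158 + (16857 - 15045)) = (-45461 - 29/(-209))/(10158 + (16857 - 15045)) = (-45461 - 29*(-1/209))/(10158 + 1812) = (-45461 + 29/209)/11970 = -9501320/209*1/11970 = -950132/250173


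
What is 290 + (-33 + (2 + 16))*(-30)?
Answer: 740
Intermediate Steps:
290 + (-33 + (2 + 16))*(-30) = 290 + (-33 + 18)*(-30) = 290 - 15*(-30) = 290 + 450 = 740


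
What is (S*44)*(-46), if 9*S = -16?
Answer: 32384/9 ≈ 3598.2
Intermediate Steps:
S = -16/9 (S = (⅑)*(-16) = -16/9 ≈ -1.7778)
(S*44)*(-46) = -16/9*44*(-46) = -704/9*(-46) = 32384/9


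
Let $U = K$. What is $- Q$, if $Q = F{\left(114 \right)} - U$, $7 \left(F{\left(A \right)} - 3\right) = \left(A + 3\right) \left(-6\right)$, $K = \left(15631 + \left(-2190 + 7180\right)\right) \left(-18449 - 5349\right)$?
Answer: $- \frac{3435169225}{7} \approx -4.9074 \cdot 10^{8}$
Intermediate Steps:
$K = -490738558$ ($K = \left(15631 + 4990\right) \left(-23798\right) = 20621 \left(-23798\right) = -490738558$)
$U = -490738558$
$F{\left(A \right)} = \frac{3}{7} - \frac{6 A}{7}$ ($F{\left(A \right)} = 3 + \frac{\left(A + 3\right) \left(-6\right)}{7} = 3 + \frac{\left(3 + A\right) \left(-6\right)}{7} = 3 + \frac{-18 - 6 A}{7} = 3 - \left(\frac{18}{7} + \frac{6 A}{7}\right) = \frac{3}{7} - \frac{6 A}{7}$)
$Q = \frac{3435169225}{7}$ ($Q = \left(\frac{3}{7} - \frac{684}{7}\right) - -490738558 = \left(\frac{3}{7} - \frac{684}{7}\right) + 490738558 = - \frac{681}{7} + 490738558 = \frac{3435169225}{7} \approx 4.9074 \cdot 10^{8}$)
$- Q = \left(-1\right) \frac{3435169225}{7} = - \frac{3435169225}{7}$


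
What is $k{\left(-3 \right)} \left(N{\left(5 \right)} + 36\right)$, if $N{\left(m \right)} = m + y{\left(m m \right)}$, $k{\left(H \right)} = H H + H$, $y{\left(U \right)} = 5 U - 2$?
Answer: $984$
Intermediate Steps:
$y{\left(U \right)} = -2 + 5 U$
$k{\left(H \right)} = H + H^{2}$ ($k{\left(H \right)} = H^{2} + H = H + H^{2}$)
$N{\left(m \right)} = -2 + m + 5 m^{2}$ ($N{\left(m \right)} = m + \left(-2 + 5 m m\right) = m + \left(-2 + 5 m^{2}\right) = -2 + m + 5 m^{2}$)
$k{\left(-3 \right)} \left(N{\left(5 \right)} + 36\right) = - 3 \left(1 - 3\right) \left(\left(-2 + 5 + 5 \cdot 5^{2}\right) + 36\right) = \left(-3\right) \left(-2\right) \left(\left(-2 + 5 + 5 \cdot 25\right) + 36\right) = 6 \left(\left(-2 + 5 + 125\right) + 36\right) = 6 \left(128 + 36\right) = 6 \cdot 164 = 984$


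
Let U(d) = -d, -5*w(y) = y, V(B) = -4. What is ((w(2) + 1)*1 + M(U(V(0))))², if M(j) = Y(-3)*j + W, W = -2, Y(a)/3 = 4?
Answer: 54289/25 ≈ 2171.6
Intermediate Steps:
Y(a) = 12 (Y(a) = 3*4 = 12)
w(y) = -y/5
M(j) = -2 + 12*j (M(j) = 12*j - 2 = -2 + 12*j)
((w(2) + 1)*1 + M(U(V(0))))² = ((-⅕*2 + 1)*1 + (-2 + 12*(-1*(-4))))² = ((-⅖ + 1)*1 + (-2 + 12*4))² = ((⅗)*1 + (-2 + 48))² = (⅗ + 46)² = (233/5)² = 54289/25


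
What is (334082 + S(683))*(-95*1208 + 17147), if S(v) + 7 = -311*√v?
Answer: -32610062975 + 30357643*√683 ≈ -3.1817e+10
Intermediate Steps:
S(v) = -7 - 311*√v
(334082 + S(683))*(-95*1208 + 17147) = (334082 + (-7 - 311*√683))*(-95*1208 + 17147) = (334075 - 311*√683)*(-114760 + 17147) = (334075 - 311*√683)*(-97613) = -32610062975 + 30357643*√683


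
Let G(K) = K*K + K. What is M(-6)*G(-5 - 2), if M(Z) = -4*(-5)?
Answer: 840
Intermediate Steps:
M(Z) = 20
G(K) = K + K² (G(K) = K² + K = K + K²)
M(-6)*G(-5 - 2) = 20*((-5 - 2)*(1 + (-5 - 2))) = 20*(-7*(1 - 7)) = 20*(-7*(-6)) = 20*42 = 840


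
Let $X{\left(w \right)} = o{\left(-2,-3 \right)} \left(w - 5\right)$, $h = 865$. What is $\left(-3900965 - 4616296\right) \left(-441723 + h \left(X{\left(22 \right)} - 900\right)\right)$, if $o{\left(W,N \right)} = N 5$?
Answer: $12271652614278$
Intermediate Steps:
$o{\left(W,N \right)} = 5 N$
$X{\left(w \right)} = 75 - 15 w$ ($X{\left(w \right)} = 5 \left(-3\right) \left(w - 5\right) = - 15 \left(-5 + w\right) = 75 - 15 w$)
$\left(-3900965 - 4616296\right) \left(-441723 + h \left(X{\left(22 \right)} - 900\right)\right) = \left(-3900965 - 4616296\right) \left(-441723 + 865 \left(\left(75 - 330\right) - 900\right)\right) = - 8517261 \left(-441723 + 865 \left(\left(75 - 330\right) - 900\right)\right) = - 8517261 \left(-441723 + 865 \left(-255 - 900\right)\right) = - 8517261 \left(-441723 + 865 \left(-1155\right)\right) = - 8517261 \left(-441723 - 999075\right) = \left(-8517261\right) \left(-1440798\right) = 12271652614278$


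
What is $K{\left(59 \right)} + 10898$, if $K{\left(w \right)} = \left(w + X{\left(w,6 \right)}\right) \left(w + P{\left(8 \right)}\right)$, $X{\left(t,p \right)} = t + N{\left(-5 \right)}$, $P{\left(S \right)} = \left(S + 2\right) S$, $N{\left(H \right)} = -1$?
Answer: $27161$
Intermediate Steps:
$P{\left(S \right)} = S \left(2 + S\right)$ ($P{\left(S \right)} = \left(2 + S\right) S = S \left(2 + S\right)$)
$X{\left(t,p \right)} = -1 + t$ ($X{\left(t,p \right)} = t - 1 = -1 + t$)
$K{\left(w \right)} = \left(-1 + 2 w\right) \left(80 + w\right)$ ($K{\left(w \right)} = \left(w + \left(-1 + w\right)\right) \left(w + 8 \left(2 + 8\right)\right) = \left(-1 + 2 w\right) \left(w + 8 \cdot 10\right) = \left(-1 + 2 w\right) \left(w + 80\right) = \left(-1 + 2 w\right) \left(80 + w\right)$)
$K{\left(59 \right)} + 10898 = \left(-80 + 2 \cdot 59^{2} + 159 \cdot 59\right) + 10898 = \left(-80 + 2 \cdot 3481 + 9381\right) + 10898 = \left(-80 + 6962 + 9381\right) + 10898 = 16263 + 10898 = 27161$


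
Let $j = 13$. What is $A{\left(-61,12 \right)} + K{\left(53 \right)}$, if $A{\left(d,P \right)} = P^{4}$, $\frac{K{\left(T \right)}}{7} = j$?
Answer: $20827$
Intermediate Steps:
$K{\left(T \right)} = 91$ ($K{\left(T \right)} = 7 \cdot 13 = 91$)
$A{\left(-61,12 \right)} + K{\left(53 \right)} = 12^{4} + 91 = 20736 + 91 = 20827$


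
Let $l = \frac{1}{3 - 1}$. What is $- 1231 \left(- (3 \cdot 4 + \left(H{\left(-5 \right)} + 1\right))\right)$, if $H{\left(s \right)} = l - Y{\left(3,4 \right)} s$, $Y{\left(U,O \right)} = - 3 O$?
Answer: $- \frac{114483}{2} \approx -57242.0$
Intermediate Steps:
$l = \frac{1}{2} \approx 0.5$
$H{\left(s \right)} = \frac{1}{2} + 12 s$ ($H{\left(s \right)} = \frac{1}{2} - \left(-3\right) 4 s = \frac{1}{2} - - 12 s = \frac{1}{2} + 12 s$)
$- 1231 \left(- (3 \cdot 4 + \left(H{\left(-5 \right)} + 1\right))\right) = - 1231 \left(- (3 \cdot 4 + \left(\left(\frac{1}{2} + 12 \left(-5\right)\right) + 1\right))\right) = - 1231 \left(- (12 + \left(\left(\frac{1}{2} - 60\right) + 1\right))\right) = - 1231 \left(- (12 + \left(- \frac{119}{2} + 1\right))\right) = - 1231 \left(- (12 - \frac{117}{2})\right) = - 1231 \left(\left(-1\right) \left(- \frac{93}{2}\right)\right) = \left(-1231\right) \frac{93}{2} = - \frac{114483}{2}$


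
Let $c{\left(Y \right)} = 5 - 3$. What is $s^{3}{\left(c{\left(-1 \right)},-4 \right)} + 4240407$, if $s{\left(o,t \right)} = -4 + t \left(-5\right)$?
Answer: $4244503$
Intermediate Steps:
$c{\left(Y \right)} = 2$
$s{\left(o,t \right)} = -4 - 5 t$
$s^{3}{\left(c{\left(-1 \right)},-4 \right)} + 4240407 = \left(-4 - -20\right)^{3} + 4240407 = \left(-4 + 20\right)^{3} + 4240407 = 16^{3} + 4240407 = 4096 + 4240407 = 4244503$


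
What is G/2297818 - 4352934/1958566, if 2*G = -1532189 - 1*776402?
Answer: -12263014018265/4500428208988 ≈ -2.7249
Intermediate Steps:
G = -2308591/2 (G = (-1532189 - 1*776402)/2 = (-1532189 - 776402)/2 = (1/2)*(-2308591) = -2308591/2 ≈ -1.1543e+6)
G/2297818 - 4352934/1958566 = -2308591/2/2297818 - 4352934/1958566 = -2308591/2*1/2297818 - 4352934*1/1958566 = -2308591/4595636 - 2176467/979283 = -12263014018265/4500428208988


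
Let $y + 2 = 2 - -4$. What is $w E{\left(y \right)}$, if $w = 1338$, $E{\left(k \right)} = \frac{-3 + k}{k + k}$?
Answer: $\frac{669}{4} \approx 167.25$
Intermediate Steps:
$y = 4$ ($y = -2 + \left(2 - -4\right) = -2 + \left(2 + 4\right) = -2 + 6 = 4$)
$E{\left(k \right)} = \frac{-3 + k}{2 k}$
$w E{\left(y \right)} = 1338 \frac{-3 + 4}{2 \cdot 4} = 1338 \cdot \frac{1}{2} \cdot \frac{1}{4} \cdot 1 = 1338 \cdot \frac{1}{8} = \frac{669}{4}$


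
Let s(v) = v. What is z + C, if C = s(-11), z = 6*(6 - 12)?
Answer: -47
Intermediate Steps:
z = -36 (z = 6*(-6) = -36)
C = -11
z + C = -36 - 11 = -47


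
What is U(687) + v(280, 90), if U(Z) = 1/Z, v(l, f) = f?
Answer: 61831/687 ≈ 90.001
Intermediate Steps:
U(687) + v(280, 90) = 1/687 + 90 = 61831/687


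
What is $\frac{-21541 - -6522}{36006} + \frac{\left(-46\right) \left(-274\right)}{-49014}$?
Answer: $- \frac{198326815}{294133014} \approx -0.67428$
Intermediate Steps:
$\frac{-21541 - -6522}{36006} + \frac{\left(-46\right) \left(-274\right)}{-49014} = \left(-21541 + 6522\right) \frac{1}{36006} + 12604 \left(- \frac{1}{49014}\right) = \left(-15019\right) \frac{1}{36006} - \frac{6302}{24507} = - \frac{15019}{36006} - \frac{6302}{24507} = - \frac{198326815}{294133014}$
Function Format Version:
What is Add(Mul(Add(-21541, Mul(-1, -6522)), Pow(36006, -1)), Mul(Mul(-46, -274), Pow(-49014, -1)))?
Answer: Rational(-198326815, 294133014) ≈ -0.67428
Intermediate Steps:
Add(Mul(Add(-21541, Mul(-1, -6522)), Pow(36006, -1)), Mul(Mul(-46, -274), Pow(-49014, -1))) = Add(Mul(Add(-21541, 6522), Rational(1, 36006)), Mul(12604, Rational(-1, 49014))) = Add(Mul(-15019, Rational(1, 36006)), Rational(-6302, 24507)) = Add(Rational(-15019, 36006), Rational(-6302, 24507)) = Rational(-198326815, 294133014)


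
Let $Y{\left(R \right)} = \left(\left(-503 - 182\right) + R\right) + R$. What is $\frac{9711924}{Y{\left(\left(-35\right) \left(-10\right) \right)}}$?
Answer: $\frac{3237308}{5} \approx 6.4746 \cdot 10^{5}$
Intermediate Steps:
$Y{\left(R \right)} = -685 + 2 R$ ($Y{\left(R \right)} = \left(-685 + R\right) + R = -685 + 2 R$)
$\frac{9711924}{Y{\left(\left(-35\right) \left(-10\right) \right)}} = \frac{9711924}{-685 + 2 \left(\left(-35\right) \left(-10\right)\right)} = \frac{9711924}{-685 + 2 \cdot 350} = \frac{9711924}{-685 + 700} = \frac{9711924}{15} = 9711924 \cdot \frac{1}{15} = \frac{3237308}{5}$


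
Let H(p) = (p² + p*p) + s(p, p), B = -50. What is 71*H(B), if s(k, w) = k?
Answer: 351450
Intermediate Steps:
H(p) = p + 2*p² (H(p) = (p² + p*p) + p = (p² + p²) + p = 2*p² + p = p + 2*p²)
71*H(B) = 71*(-50*(1 + 2*(-50))) = 71*(-50*(1 - 100)) = 71*(-50*(-99)) = 71*4950 = 351450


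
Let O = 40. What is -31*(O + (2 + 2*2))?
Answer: -1426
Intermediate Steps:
-31*(O + (2 + 2*2)) = -31*(40 + (2 + 2*2)) = -31*(40 + (2 + 4)) = -31*(40 + 6) = -31*46 = -1426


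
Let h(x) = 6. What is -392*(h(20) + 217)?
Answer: -87416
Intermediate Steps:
-392*(h(20) + 217) = -392*(6 + 217) = -392*223 = -87416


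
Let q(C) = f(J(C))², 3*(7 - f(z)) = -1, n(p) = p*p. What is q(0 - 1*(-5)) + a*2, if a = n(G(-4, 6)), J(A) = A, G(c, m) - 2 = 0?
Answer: 556/9 ≈ 61.778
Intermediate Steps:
G(c, m) = 2 (G(c, m) = 2 + 0 = 2)
n(p) = p²
f(z) = 22/3 (f(z) = 7 - ⅓*(-1) = 7 + ⅓ = 22/3)
q(C) = 484/9 (q(C) = (22/3)² = 484/9)
a = 4 (a = 2² = 4)
q(0 - 1*(-5)) + a*2 = 484/9 + 4*2 = 484/9 + 8 = 556/9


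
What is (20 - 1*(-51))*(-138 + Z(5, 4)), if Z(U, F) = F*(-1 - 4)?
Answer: -11218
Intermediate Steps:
Z(U, F) = -5*F (Z(U, F) = F*(-5) = -5*F)
(20 - 1*(-51))*(-138 + Z(5, 4)) = (20 - 1*(-51))*(-138 - 5*4) = (20 + 51)*(-138 - 20) = 71*(-158) = -11218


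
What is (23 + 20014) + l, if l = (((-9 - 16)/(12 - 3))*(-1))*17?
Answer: 180758/9 ≈ 20084.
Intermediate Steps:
l = 425/9 (l = (-25/9*(-1))*17 = (-25*⅑*(-1))*17 = -25/9*(-1)*17 = (25/9)*17 = 425/9 ≈ 47.222)
(23 + 20014) + l = (23 + 20014) + 425/9 = 20037 + 425/9 = 180758/9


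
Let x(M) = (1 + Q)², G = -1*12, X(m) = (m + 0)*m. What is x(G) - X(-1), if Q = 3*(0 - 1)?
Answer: 3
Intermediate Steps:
X(m) = m² (X(m) = m*m = m²)
Q = -3 (Q = 3*(-1) = -3)
G = -12
x(M) = 4 (x(M) = (1 - 3)² = (-2)² = 4)
x(G) - X(-1) = 4 - 1*(-1)² = 4 - 1*1 = 4 - 1 = 3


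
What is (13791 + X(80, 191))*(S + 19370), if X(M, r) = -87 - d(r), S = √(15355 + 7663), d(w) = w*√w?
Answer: (13704 - 191*√191)*(19370 + √23018) ≈ 2.1599e+8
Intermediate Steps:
d(w) = w^(3/2)
S = √23018 ≈ 151.72
X(M, r) = -87 - r^(3/2)
(13791 + X(80, 191))*(S + 19370) = (13791 + (-87 - 191^(3/2)))*(√23018 + 19370) = (13791 + (-87 - 191*√191))*(19370 + √23018) = (13704 - 191*√191)*(19370 + √23018)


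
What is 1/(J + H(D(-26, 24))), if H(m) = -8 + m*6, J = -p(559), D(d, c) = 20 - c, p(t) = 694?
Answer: -1/726 ≈ -0.0013774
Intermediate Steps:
J = -694 (J = -1*694 = -694)
H(m) = -8 + 6*m
1/(J + H(D(-26, 24))) = 1/(-694 + (-8 + 6*(20 - 1*24))) = 1/(-694 + (-8 + 6*(20 - 24))) = 1/(-694 + (-8 + 6*(-4))) = 1/(-694 + (-8 - 24)) = 1/(-694 - 32) = 1/(-726) = -1/726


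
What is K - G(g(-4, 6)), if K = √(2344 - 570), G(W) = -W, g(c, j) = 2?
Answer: 2 + √1774 ≈ 44.119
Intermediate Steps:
K = √1774 ≈ 42.119
K - G(g(-4, 6)) = √1774 - (-1)*2 = √1774 - 1*(-2) = √1774 + 2 = 2 + √1774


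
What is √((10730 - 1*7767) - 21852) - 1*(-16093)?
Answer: 16093 + I*√18889 ≈ 16093.0 + 137.44*I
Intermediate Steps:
√((10730 - 1*7767) - 21852) - 1*(-16093) = √((10730 - 7767) - 21852) + 16093 = √(2963 - 21852) + 16093 = √(-18889) + 16093 = I*√18889 + 16093 = 16093 + I*√18889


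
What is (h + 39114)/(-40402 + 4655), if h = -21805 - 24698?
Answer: 7389/35747 ≈ 0.20670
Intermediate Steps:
h = -46503
(h + 39114)/(-40402 + 4655) = (-46503 + 39114)/(-40402 + 4655) = -7389/(-35747) = -7389*(-1/35747) = 7389/35747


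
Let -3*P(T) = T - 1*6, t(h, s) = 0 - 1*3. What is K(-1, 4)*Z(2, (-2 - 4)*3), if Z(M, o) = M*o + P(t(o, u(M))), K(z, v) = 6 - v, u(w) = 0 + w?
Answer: -66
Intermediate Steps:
u(w) = w
t(h, s) = -3 (t(h, s) = 0 - 3 = -3)
P(T) = 2 - T/3 (P(T) = -(T - 1*6)/3 = -(T - 6)/3 = -(-6 + T)/3 = 2 - T/3)
Z(M, o) = 3 + M*o (Z(M, o) = M*o + (2 - ⅓*(-3)) = M*o + (2 + 1) = M*o + 3 = 3 + M*o)
K(-1, 4)*Z(2, (-2 - 4)*3) = (6 - 1*4)*(3 + 2*((-2 - 4)*3)) = (6 - 4)*(3 + 2*(-6*3)) = 2*(3 + 2*(-18)) = 2*(3 - 36) = 2*(-33) = -66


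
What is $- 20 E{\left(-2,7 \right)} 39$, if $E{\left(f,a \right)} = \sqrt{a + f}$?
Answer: $- 780 \sqrt{5} \approx -1744.1$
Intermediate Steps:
$- 20 E{\left(-2,7 \right)} 39 = - 20 \sqrt{7 - 2} \cdot 39 = - 20 \sqrt{5} \cdot 39 = - 780 \sqrt{5}$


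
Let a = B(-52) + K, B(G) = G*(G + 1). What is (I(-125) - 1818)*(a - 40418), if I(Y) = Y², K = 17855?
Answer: -274911177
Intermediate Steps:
B(G) = G*(1 + G)
a = 20507 (a = -52*(1 - 52) + 17855 = -52*(-51) + 17855 = 2652 + 17855 = 20507)
(I(-125) - 1818)*(a - 40418) = ((-125)² - 1818)*(20507 - 40418) = (15625 - 1818)*(-19911) = 13807*(-19911) = -274911177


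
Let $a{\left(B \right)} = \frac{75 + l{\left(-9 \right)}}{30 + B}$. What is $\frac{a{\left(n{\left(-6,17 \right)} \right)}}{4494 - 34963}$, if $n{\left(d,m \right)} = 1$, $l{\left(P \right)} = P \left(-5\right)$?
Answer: $- \frac{120}{944539} \approx -0.00012705$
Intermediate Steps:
$l{\left(P \right)} = - 5 P$
$a{\left(B \right)} = \frac{120}{30 + B}$ ($a{\left(B \right)} = \frac{75 - -45}{30 + B} = \frac{75 + 45}{30 + B} = \frac{120}{30 + B}$)
$\frac{a{\left(n{\left(-6,17 \right)} \right)}}{4494 - 34963} = \frac{120 \frac{1}{30 + 1}}{4494 - 34963} = \frac{120 \cdot \frac{1}{31}}{4494 - 34963} = \frac{120 \cdot \frac{1}{31}}{-30469} = \frac{120}{31} \left(- \frac{1}{30469}\right) = - \frac{120}{944539}$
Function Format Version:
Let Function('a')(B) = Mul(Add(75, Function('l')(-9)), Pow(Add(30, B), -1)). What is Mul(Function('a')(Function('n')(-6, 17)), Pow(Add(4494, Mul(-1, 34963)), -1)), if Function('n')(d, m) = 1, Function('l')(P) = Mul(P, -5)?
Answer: Rational(-120, 944539) ≈ -0.00012705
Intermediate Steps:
Function('l')(P) = Mul(-5, P)
Function('a')(B) = Mul(120, Pow(Add(30, B), -1)) (Function('a')(B) = Mul(Add(75, Mul(-5, -9)), Pow(Add(30, B), -1)) = Mul(Add(75, 45), Pow(Add(30, B), -1)) = Mul(120, Pow(Add(30, B), -1)))
Mul(Function('a')(Function('n')(-6, 17)), Pow(Add(4494, Mul(-1, 34963)), -1)) = Mul(Mul(120, Pow(Add(30, 1), -1)), Pow(Add(4494, Mul(-1, 34963)), -1)) = Mul(Mul(120, Pow(31, -1)), Pow(Add(4494, -34963), -1)) = Mul(Mul(120, Rational(1, 31)), Pow(-30469, -1)) = Mul(Rational(120, 31), Rational(-1, 30469)) = Rational(-120, 944539)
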